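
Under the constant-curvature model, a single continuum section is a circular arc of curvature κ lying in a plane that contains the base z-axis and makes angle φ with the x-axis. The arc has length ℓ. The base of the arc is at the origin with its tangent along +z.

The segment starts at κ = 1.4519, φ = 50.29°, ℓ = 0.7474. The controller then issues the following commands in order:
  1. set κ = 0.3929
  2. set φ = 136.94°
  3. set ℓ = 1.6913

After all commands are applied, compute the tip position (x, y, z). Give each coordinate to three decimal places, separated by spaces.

-0.396 0.370 1.570

initial: κ=1.4519, φ=50.29°, ℓ=0.7474
cmd 1: set κ=0.3929 → (κ,φ,ℓ)=(0.3929,50.29°,0.7474) → tip=(0.0696,0.0838,0.7367)
cmd 2: set φ=136.94° → (κ,φ,ℓ)=(0.3929,136.94°,0.7474) → tip=(-0.0796,0.0744,0.7367)
cmd 3: set ℓ=1.6913 → (κ,φ,ℓ)=(0.3929,136.94°,1.6913) → tip=(-0.3957,0.3698,1.5695)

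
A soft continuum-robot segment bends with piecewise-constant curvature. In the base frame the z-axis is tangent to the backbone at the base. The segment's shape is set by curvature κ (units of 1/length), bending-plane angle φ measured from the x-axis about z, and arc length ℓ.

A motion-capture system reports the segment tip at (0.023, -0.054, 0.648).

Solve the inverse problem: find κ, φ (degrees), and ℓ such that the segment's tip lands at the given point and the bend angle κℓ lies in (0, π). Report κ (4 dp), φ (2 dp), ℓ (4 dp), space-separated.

ρ = √(x²+y²) = √(0.023² + -0.054²) = 0.05869
φ = atan2(y, x) mod 360° = atan2(-0.054, 0.023) = 293.0704°
|p|² = ρ² + z² = 0.05869² + 0.648² = 0.42335
κ = 2ρ / |p|² = 2×0.05869 / 0.42335 = 0.27728
θ = 2·atan2(ρ, z) = 2·atan2(0.05869, 0.648) = 0.18066 rad
ℓ = θ/κ = 0.18066/0.27728 = 0.65154

0.2773 293.07 0.6515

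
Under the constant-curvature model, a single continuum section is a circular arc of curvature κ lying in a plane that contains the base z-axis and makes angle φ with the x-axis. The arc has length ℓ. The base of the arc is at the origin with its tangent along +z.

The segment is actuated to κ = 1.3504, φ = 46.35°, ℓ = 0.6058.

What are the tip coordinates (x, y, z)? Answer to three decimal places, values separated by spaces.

0.162 0.170 0.540

θ = κ·ℓ = 1.3504 × 0.6058 = 0.81807 rad
ρ = (1 − cos θ)/κ = (1 − 0.68363)/1.3504 = 0.23428
z = sin θ / κ = 0.72983/1.3504 = 0.54045
x = ρ cos φ = 0.23428 × cos(46.35°) = 0.16171
y = ρ sin φ = 0.23428 × sin(46.35°) = 0.16952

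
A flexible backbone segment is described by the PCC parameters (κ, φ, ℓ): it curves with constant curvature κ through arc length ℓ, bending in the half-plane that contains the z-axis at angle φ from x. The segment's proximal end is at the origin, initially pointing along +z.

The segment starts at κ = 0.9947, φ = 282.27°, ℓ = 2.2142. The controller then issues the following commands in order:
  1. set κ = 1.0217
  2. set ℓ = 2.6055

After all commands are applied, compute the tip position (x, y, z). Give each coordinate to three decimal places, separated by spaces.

initial: κ=0.9947, φ=282.27°, ℓ=2.2142
cmd 1: set κ=1.0217 → (κ,φ,ℓ)=(1.0217,282.27°,2.2142) → tip=(0.3406,-1.5663,0.7540)
cmd 2: set ℓ=2.6055 → (κ,φ,ℓ)=(1.0217,282.27°,2.6055) → tip=(0.3925,-1.8049,0.4516)

0.393 -1.805 0.452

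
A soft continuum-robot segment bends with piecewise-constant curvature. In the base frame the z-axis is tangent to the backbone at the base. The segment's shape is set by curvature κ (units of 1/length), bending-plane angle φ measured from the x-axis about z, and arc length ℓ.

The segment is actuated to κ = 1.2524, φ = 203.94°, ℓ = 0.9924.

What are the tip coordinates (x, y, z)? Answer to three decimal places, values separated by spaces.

-0.495 -0.220 0.756

θ = κ·ℓ = 1.2524 × 0.9924 = 1.24288 rad
ρ = (1 − cos θ)/κ = (1 − 0.32207)/1.2524 = 0.54131
z = sin θ / κ = 0.94672/1.2524 = 0.75592
x = ρ cos φ = 0.54131 × cos(203.94°) = -0.49474
y = ρ sin φ = 0.54131 × sin(203.94°) = -0.21965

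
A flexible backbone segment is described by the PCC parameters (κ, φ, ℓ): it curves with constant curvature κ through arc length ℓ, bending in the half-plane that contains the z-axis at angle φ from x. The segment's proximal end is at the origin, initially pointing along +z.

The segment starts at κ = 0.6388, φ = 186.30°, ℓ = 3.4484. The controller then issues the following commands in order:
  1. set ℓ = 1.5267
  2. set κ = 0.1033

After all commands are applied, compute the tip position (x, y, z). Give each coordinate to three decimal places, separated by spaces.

initial: κ=0.6388, φ=186.30°, ℓ=3.4484
cmd 1: set ℓ=1.5267 → (κ,φ,ℓ)=(0.6388,186.30°,1.5267) → tip=(-0.6831,-0.0754,1.2959)
cmd 2: set κ=0.1033 → (κ,φ,ℓ)=(0.1033,186.30°,1.5267) → tip=(-0.1194,-0.0132,1.5204)

-0.119 -0.013 1.520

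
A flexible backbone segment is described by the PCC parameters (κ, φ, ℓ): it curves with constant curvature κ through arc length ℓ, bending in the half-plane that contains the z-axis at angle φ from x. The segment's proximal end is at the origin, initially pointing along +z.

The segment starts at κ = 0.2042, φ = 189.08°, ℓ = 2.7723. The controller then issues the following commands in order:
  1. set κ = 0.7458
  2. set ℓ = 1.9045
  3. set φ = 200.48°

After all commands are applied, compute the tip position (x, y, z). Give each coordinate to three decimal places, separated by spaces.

-1.068 -0.399 1.326

initial: κ=0.2042, φ=189.08°, ℓ=2.7723
cmd 1: set κ=0.7458 → (κ,φ,ℓ)=(0.7458,189.08°,2.7723) → tip=(-1.9551,-0.3125,1.1788)
cmd 2: set ℓ=1.9045 → (κ,φ,ℓ)=(0.7458,189.08°,1.9045) → tip=(-1.1256,-0.1799,1.3257)
cmd 3: set φ=200.48° → (κ,φ,ℓ)=(0.7458,200.48°,1.9045) → tip=(-1.0679,-0.3988,1.3257)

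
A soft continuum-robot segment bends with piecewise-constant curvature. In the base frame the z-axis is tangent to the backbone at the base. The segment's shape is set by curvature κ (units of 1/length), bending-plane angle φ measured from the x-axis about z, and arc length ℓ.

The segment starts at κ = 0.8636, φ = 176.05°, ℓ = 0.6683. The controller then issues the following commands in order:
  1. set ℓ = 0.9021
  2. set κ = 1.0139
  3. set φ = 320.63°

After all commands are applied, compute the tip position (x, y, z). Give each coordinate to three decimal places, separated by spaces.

initial: κ=0.8636, φ=176.05°, ℓ=0.6683
cmd 1: set ℓ=0.9021 → (κ,φ,ℓ)=(0.8636,176.05°,0.9021) → tip=(-0.3332,0.0230,0.8136)
cmd 2: set κ=1.0139 → (κ,φ,ℓ)=(1.0139,176.05°,0.9021) → tip=(-0.3837,0.0265,0.7815)
cmd 3: set φ=320.63° → (κ,φ,ℓ)=(1.0139,320.63°,0.9021) → tip=(0.2973,-0.2439,0.7815)

0.297 -0.244 0.781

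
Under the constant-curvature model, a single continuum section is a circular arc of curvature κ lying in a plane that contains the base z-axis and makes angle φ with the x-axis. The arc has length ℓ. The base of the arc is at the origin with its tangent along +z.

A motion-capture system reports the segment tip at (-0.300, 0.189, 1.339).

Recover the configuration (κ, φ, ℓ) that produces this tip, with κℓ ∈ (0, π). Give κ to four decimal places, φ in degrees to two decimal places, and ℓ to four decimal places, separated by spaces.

ρ = √(x²+y²) = √(-0.300² + 0.189²) = 0.35457
φ = atan2(y, x) mod 360° = atan2(0.189, -0.300) = 147.7891°
|p|² = ρ² + z² = 0.35457² + 1.339² = 1.91864
κ = 2ρ / |p|² = 2×0.35457 / 1.91864 = 0.36961
θ = 2·atan2(ρ, z) = 2·atan2(0.35457, 1.339) = 0.51772 rad
ℓ = θ/κ = 0.51772/0.36961 = 1.40074

0.3696 147.79 1.4007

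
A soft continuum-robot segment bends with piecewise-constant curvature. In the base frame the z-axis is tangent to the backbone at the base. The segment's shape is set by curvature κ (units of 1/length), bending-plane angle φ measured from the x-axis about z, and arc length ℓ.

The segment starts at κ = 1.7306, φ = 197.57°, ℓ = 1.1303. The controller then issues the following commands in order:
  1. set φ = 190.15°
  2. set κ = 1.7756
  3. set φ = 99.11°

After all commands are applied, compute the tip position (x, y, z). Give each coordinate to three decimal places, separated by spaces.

initial: κ=1.7306, φ=197.57°, ℓ=1.1303
cmd 1: set φ=190.15° → (κ,φ,ℓ)=(1.7306,190.15°,1.1303) → tip=(-0.7826,-0.1401,0.5355)
cmd 2: set κ=1.7756 → (κ,φ,ℓ)=(1.7756,190.15°,1.1303) → tip=(-0.7886,-0.1412,0.5105)
cmd 3: set φ=99.11° → (κ,φ,ℓ)=(1.7756,99.11°,1.1303) → tip=(-0.1268,0.7910,0.5105)

-0.127 0.791 0.510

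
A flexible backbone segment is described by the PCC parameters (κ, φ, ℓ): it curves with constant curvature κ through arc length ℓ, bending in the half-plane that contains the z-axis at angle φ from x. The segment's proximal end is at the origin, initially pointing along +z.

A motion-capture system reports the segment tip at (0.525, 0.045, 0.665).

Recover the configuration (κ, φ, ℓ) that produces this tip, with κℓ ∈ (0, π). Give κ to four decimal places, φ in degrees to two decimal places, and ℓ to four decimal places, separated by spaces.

1.4639 4.90 0.9154

ρ = √(x²+y²) = √(0.525² + 0.045²) = 0.52693
φ = atan2(y, x) mod 360° = atan2(0.045, 0.525) = 4.8991°
|p|² = ρ² + z² = 0.52693² + 0.665² = 0.71988
κ = 2ρ / |p|² = 2×0.52693 / 0.71988 = 1.46393
θ = 2·atan2(ρ, z) = 2·atan2(0.52693, 0.665) = 1.34014 rad
ℓ = θ/κ = 1.34014/1.46393 = 0.91544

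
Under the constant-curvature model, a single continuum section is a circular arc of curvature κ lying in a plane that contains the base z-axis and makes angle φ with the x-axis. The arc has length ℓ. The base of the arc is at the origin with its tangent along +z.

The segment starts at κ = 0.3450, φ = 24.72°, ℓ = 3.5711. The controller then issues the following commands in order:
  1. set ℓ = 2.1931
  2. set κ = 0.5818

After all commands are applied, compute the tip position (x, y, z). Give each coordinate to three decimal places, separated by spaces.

1.108 0.510 1.645

initial: κ=0.3450, φ=24.72°, ℓ=3.5711
cmd 1: set ℓ=2.1931 → (κ,φ,ℓ)=(0.3450,24.72°,2.1931) → tip=(0.7184,0.3307,1.9898)
cmd 2: set κ=0.5818 → (κ,φ,ℓ)=(0.5818,24.72°,2.1931) → tip=(1.1076,0.5099,1.6446)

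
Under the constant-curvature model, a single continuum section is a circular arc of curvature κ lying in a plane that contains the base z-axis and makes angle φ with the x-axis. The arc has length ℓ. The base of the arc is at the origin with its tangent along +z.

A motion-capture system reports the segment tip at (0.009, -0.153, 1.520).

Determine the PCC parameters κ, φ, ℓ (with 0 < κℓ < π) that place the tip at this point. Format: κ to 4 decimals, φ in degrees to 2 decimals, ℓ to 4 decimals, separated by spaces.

ρ = √(x²+y²) = √(0.009² + -0.153²) = 0.15326
φ = atan2(y, x) mod 360° = atan2(-0.153, 0.009) = 273.3665°
|p|² = ρ² + z² = 0.15326² + 1.520² = 2.33389
κ = 2ρ / |p|² = 2×0.15326 / 2.33389 = 0.13134
θ = 2·atan2(ρ, z) = 2·atan2(0.15326, 1.520) = 0.20098 rad
ℓ = θ/κ = 0.20098/0.13134 = 1.53028

0.1313 273.37 1.5303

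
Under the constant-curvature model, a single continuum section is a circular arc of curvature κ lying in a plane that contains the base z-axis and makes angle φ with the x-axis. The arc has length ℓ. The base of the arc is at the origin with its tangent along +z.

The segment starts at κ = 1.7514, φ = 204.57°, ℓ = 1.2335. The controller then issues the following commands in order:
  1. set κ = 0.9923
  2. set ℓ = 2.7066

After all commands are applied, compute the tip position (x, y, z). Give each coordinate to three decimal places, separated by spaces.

initial: κ=1.7514, φ=204.57°, ℓ=1.2335
cmd 1: set κ=0.9923 → (κ,φ,ℓ)=(0.9923,204.57°,1.2335) → tip=(-0.6050,-0.2766,0.9478)
cmd 2: set ℓ=2.7066 → (κ,φ,ℓ)=(0.9923,204.57°,2.7066) → tip=(-1.7394,-0.7953,0.4436)

-1.739 -0.795 0.444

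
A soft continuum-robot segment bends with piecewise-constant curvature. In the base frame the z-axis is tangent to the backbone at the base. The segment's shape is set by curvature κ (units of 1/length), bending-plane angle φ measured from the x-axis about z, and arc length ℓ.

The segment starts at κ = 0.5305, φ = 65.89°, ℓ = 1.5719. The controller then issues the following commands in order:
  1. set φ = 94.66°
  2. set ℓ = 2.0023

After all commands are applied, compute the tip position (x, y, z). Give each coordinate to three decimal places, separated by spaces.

-0.079 0.964 1.646

initial: κ=0.5305, φ=65.89°, ℓ=1.5719
cmd 1: set φ=94.66° → (κ,φ,ℓ)=(0.5305,94.66°,1.5719) → tip=(-0.0502,0.6162,1.3960)
cmd 2: set ℓ=2.0023 → (κ,φ,ℓ)=(0.5305,94.66°,2.0023) → tip=(-0.0786,0.9639,1.6464)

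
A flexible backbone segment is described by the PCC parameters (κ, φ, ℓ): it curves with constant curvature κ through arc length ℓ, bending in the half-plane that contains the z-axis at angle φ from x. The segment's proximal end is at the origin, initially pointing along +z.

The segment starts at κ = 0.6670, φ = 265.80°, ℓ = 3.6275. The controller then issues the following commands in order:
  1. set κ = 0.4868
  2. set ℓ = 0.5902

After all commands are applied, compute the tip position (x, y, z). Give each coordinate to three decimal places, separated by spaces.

-0.006 -0.084 0.582

initial: κ=0.6670, φ=265.80°, ℓ=3.6275
cmd 1: set κ=0.4868 → (κ,φ,ℓ)=(0.4868,265.80°,3.6275) → tip=(-0.1796,-2.4458,2.0153)
cmd 2: set ℓ=0.5902 → (κ,φ,ℓ)=(0.4868,265.80°,0.5902) → tip=(-0.0062,-0.0840,0.5821)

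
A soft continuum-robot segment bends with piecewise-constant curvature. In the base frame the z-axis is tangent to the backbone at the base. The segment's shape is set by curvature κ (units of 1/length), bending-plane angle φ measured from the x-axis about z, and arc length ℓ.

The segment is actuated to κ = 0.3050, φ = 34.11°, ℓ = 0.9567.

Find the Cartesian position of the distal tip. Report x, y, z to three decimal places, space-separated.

0.115 0.078 0.943

θ = κ·ℓ = 0.3050 × 0.9567 = 0.29179 rad
ρ = (1 − cos θ)/κ = (1 − 0.95773)/0.3050 = 0.13859
z = sin θ / κ = 0.28767/0.3050 = 0.94318
x = ρ cos φ = 0.13859 × cos(34.11°) = 0.11475
y = ρ sin φ = 0.13859 × sin(34.11°) = 0.07772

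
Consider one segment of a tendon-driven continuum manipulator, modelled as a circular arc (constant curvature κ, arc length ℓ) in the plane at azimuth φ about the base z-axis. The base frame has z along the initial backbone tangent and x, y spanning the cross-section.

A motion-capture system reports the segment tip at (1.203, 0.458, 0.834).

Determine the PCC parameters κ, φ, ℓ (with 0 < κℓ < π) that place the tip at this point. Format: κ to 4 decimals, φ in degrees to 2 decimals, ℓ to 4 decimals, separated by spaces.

ρ = √(x²+y²) = √(1.203² + 0.458²) = 1.28723
φ = atan2(y, x) mod 360° = atan2(0.458, 1.203) = 20.8426°
|p|² = ρ² + z² = 1.28723² + 0.834² = 2.35253
κ = 2ρ / |p|² = 2×1.28723 / 2.35253 = 1.09434
θ = 2·atan2(ρ, z) = 2·atan2(1.28723, 0.834) = 1.99180 rad
ℓ = θ/κ = 1.99180/1.09434 = 1.82009

1.0943 20.84 1.8201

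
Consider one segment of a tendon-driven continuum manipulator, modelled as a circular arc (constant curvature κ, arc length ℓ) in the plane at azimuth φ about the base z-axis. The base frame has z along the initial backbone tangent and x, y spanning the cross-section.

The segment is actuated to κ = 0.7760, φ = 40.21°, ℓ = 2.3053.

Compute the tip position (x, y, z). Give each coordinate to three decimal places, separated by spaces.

θ = κ·ℓ = 0.7760 × 2.3053 = 1.78891 rad
ρ = (1 − cos θ)/κ = (1 − -0.21639)/0.7760 = 1.56751
z = sin θ / κ = 0.97631/0.7760 = 1.25813
x = ρ cos φ = 1.56751 × cos(40.21°) = 1.19708
y = ρ sin φ = 1.56751 × sin(40.21°) = 1.01197

1.197 1.012 1.258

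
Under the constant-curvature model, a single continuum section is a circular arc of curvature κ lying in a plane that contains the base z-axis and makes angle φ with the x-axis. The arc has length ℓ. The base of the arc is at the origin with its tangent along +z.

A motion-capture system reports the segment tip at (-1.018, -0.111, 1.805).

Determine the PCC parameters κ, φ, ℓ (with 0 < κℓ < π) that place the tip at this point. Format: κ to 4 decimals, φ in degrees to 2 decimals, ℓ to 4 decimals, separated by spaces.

ρ = √(x²+y²) = √(-1.018² + -0.111²) = 1.02403
φ = atan2(y, x) mod 360° = atan2(-0.111, -1.018) = 186.2228°
|p|² = ρ² + z² = 1.02403² + 1.805² = 4.30667
κ = 2ρ / |p|² = 2×1.02403 / 4.30667 = 0.47556
θ = 2·atan2(ρ, z) = 2·atan2(1.02403, 1.805) = 1.03210 rad
ℓ = θ/κ = 1.03210/0.47556 = 2.17031

0.4756 186.22 2.1703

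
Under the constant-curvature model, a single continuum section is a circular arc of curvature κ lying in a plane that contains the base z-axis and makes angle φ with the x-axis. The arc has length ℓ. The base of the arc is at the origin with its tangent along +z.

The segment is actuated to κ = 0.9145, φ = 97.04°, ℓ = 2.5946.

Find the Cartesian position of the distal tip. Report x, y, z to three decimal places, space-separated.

-0.230 1.865 0.760

θ = κ·ℓ = 0.9145 × 2.5946 = 2.37276 rad
ρ = (1 − cos θ)/κ = (1 − -0.71872)/0.9145 = 1.87941
z = sin θ / κ = 0.69530/0.9145 = 0.76030
x = ρ cos φ = 1.87941 × cos(97.04°) = -0.23035
y = ρ sin φ = 1.87941 × sin(97.04°) = 1.86524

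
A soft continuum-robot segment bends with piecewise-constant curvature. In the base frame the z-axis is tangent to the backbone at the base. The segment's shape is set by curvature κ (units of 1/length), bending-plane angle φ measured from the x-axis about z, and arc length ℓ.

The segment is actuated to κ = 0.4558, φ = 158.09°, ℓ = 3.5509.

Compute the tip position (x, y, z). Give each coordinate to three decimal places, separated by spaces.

θ = κ·ℓ = 0.4558 × 3.5509 = 1.61850 rad
ρ = (1 − cos θ)/κ = (1 − -0.04769)/0.4558 = 2.29856
z = sin θ / κ = 0.99886/0.4558 = 2.19145
x = ρ cos φ = 2.29856 × cos(158.09°) = -2.13254
y = ρ sin φ = 2.29856 × sin(158.09°) = 0.85771

-2.133 0.858 2.191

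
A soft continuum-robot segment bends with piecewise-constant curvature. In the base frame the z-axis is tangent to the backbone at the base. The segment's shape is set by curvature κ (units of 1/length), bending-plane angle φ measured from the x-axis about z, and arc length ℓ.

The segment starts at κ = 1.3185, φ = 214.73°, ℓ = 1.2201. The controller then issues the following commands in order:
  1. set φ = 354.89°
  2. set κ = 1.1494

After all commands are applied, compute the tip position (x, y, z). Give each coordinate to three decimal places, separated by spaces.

initial: κ=1.3185, φ=214.73°, ℓ=1.2201
cmd 1: set φ=354.89° → (κ,φ,ℓ)=(1.3185,354.89°,1.2201) → tip=(0.7841,-0.0701,0.7579)
cmd 2: set κ=1.1494 → (κ,φ,ℓ)=(1.1494,354.89°,1.2201) → tip=(0.7213,-0.0645,0.8577)

0.721 -0.065 0.858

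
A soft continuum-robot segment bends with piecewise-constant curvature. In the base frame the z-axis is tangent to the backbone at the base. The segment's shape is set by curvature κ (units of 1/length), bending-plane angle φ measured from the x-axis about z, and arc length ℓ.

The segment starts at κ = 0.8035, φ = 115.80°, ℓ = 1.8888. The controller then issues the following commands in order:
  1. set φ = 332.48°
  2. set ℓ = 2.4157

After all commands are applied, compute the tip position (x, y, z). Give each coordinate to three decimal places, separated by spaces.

1.503 -0.783 1.160

initial: κ=0.8035, φ=115.80°, ℓ=1.8888
cmd 1: set φ=332.48° → (κ,φ,ℓ)=(0.8035,332.48°,1.8888) → tip=(1.0451,-0.5445,1.2428)
cmd 2: set ℓ=2.4157 → (κ,φ,ℓ)=(0.8035,332.48°,2.4157) → tip=(1.5031,-0.7831,1.1602)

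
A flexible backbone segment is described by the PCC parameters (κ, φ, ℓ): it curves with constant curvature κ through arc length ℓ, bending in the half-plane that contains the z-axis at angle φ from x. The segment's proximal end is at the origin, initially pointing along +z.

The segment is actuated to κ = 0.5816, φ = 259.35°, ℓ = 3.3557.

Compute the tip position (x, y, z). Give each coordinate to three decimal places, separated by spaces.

θ = κ·ℓ = 0.5816 × 3.3557 = 1.95168 rad
ρ = (1 − cos θ)/κ = (1 − -0.37174)/0.5816 = 2.35856
z = sin θ / κ = 0.92834/0.5816 = 1.59618
x = ρ cos φ = 2.35856 × cos(259.35°) = -0.43588
y = ρ sin φ = 2.35856 × sin(259.35°) = -2.31793

-0.436 -2.318 1.596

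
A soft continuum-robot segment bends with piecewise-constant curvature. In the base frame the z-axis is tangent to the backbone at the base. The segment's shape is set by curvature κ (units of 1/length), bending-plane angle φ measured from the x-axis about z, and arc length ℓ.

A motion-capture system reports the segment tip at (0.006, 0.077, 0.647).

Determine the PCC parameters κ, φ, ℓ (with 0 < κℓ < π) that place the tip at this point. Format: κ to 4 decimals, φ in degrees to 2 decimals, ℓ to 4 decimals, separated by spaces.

0.3638 85.54 0.6531

ρ = √(x²+y²) = √(0.006² + 0.077²) = 0.07723
φ = atan2(y, x) mod 360° = atan2(0.077, 0.006) = 85.5444°
|p|² = ρ² + z² = 0.07723² + 0.647² = 0.42457
κ = 2ρ / |p|² = 2×0.07723 / 0.42457 = 0.36382
θ = 2·atan2(ρ, z) = 2·atan2(0.07723, 0.647) = 0.23762 rad
ℓ = θ/κ = 0.23762/0.36382 = 0.65313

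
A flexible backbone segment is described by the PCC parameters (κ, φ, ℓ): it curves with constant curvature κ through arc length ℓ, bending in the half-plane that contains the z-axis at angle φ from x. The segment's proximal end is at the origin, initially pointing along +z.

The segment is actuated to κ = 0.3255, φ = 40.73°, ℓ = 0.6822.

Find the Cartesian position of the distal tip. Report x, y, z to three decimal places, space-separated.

θ = κ·ℓ = 0.3255 × 0.6822 = 0.22206 rad
ρ = (1 − cos θ)/κ = (1 − 0.97545)/0.3255 = 0.07543
z = sin θ / κ = 0.22024/0.3255 = 0.67661
x = ρ cos φ = 0.07543 × cos(40.73°) = 0.05716
y = ρ sin φ = 0.07543 × sin(40.73°) = 0.04922

0.057 0.049 0.677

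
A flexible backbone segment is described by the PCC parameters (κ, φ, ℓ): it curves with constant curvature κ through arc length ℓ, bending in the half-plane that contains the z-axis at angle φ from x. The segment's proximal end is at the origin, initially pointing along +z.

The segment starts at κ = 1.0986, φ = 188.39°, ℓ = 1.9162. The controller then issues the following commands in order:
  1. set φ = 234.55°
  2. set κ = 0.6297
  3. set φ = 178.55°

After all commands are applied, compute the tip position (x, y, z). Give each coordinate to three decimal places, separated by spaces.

-1.022 0.026 1.484

initial: κ=1.0986, φ=188.39°, ℓ=1.9162
cmd 1: set φ=234.55° → (κ,φ,ℓ)=(1.0986,234.55°,1.9162) → tip=(-0.7968,-1.1191,0.7834)
cmd 2: set κ=0.6297 → (κ,φ,ℓ)=(0.6297,234.55°,1.9162) → tip=(-0.5930,-0.8329,1.4839)
cmd 3: set φ=178.55° → (κ,φ,ℓ)=(0.6297,178.55°,1.9162) → tip=(-1.0221,0.0259,1.4839)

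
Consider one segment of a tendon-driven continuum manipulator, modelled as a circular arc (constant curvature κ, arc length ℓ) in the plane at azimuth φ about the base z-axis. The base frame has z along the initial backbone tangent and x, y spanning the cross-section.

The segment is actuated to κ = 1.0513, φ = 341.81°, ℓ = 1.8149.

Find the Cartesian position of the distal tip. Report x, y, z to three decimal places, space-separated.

1.203 -0.395 0.898

θ = κ·ℓ = 1.0513 × 1.8149 = 1.90800 rad
ρ = (1 − cos θ)/κ = (1 − -0.33085)/1.0513 = 1.26591
z = sin θ / κ = 0.94368/1.0513 = 0.89763
x = ρ cos φ = 1.26591 × cos(341.81°) = 1.20265
y = ρ sin φ = 1.26591 × sin(341.81°) = -0.39518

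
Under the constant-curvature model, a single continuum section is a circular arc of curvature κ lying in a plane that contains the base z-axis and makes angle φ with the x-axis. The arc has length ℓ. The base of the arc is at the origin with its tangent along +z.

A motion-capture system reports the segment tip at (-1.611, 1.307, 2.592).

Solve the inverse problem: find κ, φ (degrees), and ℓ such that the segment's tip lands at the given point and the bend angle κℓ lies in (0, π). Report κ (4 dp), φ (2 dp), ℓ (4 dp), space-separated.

ρ = √(x²+y²) = √(-1.611² + 1.307²) = 2.07450
φ = atan2(y, x) mod 360° = atan2(1.307, -1.611) = 140.9477°
|p|² = ρ² + z² = 2.07450² + 2.592² = 11.02203
κ = 2ρ / |p|² = 2×2.07450 / 11.02203 = 0.37643
θ = 2·atan2(ρ, z) = 2·atan2(2.07450, 2.592) = 1.34991 rad
ℓ = θ/κ = 1.34991/0.37643 = 3.58609

0.3764 140.95 3.5861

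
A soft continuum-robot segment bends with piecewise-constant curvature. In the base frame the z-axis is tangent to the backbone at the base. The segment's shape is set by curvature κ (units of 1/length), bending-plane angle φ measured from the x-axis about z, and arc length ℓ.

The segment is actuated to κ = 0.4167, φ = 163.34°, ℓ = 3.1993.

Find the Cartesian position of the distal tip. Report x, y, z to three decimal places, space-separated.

-1.758 0.526 2.332

θ = κ·ℓ = 0.4167 × 3.1993 = 1.33315 rad
ρ = (1 − cos θ)/κ = (1 − 0.23542)/0.4167 = 1.83485
z = sin θ / κ = 0.97189/0.4167 = 2.33236
x = ρ cos φ = 1.83485 × cos(163.34°) = -1.75783
y = ρ sin φ = 1.83485 × sin(163.34°) = 0.52604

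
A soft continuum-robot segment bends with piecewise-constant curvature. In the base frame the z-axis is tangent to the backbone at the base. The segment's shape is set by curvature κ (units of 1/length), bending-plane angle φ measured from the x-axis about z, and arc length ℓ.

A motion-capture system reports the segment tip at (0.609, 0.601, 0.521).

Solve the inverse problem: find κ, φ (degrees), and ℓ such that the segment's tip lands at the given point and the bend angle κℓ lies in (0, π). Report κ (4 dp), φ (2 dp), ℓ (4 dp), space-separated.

1.7052 44.62 1.2008

ρ = √(x²+y²) = √(0.609² + 0.601²) = 0.85562
φ = atan2(y, x) mod 360° = atan2(0.601, 0.609) = 44.6212°
|p|² = ρ² + z² = 0.85562² + 0.521² = 1.00352
κ = 2ρ / |p|² = 2×0.85562 / 1.00352 = 1.70523
θ = 2·atan2(ρ, z) = 2·atan2(0.85562, 0.521) = 2.04769 rad
ℓ = θ/κ = 2.04769/1.70523 = 1.20083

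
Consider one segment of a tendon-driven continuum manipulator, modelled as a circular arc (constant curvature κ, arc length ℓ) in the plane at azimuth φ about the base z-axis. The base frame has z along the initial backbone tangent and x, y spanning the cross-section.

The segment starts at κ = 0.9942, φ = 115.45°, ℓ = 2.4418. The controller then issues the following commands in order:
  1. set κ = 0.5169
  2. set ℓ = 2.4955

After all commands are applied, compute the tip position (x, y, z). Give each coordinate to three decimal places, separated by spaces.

-0.601 1.263 1.859

initial: κ=0.9942, φ=115.45°, ℓ=2.4418
cmd 1: set κ=0.5169 → (κ,φ,ℓ)=(0.5169,115.45°,2.4418) → tip=(-0.5788,1.2163,1.8432)
cmd 2: set ℓ=2.4955 → (κ,φ,ℓ)=(0.5169,115.45°,2.4955) → tip=(-0.6009,1.2627,1.8588)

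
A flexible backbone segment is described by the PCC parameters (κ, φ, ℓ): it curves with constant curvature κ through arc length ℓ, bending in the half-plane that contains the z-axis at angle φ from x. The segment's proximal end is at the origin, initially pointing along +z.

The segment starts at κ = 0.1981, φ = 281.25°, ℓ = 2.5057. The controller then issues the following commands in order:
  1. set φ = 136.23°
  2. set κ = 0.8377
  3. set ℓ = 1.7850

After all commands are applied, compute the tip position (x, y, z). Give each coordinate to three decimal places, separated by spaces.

-0.797 0.764 1.190

initial: κ=0.1981, φ=281.25°, ℓ=2.5057
cmd 1: set φ=136.23° → (κ,φ,ℓ)=(0.1981,136.23°,2.5057) → tip=(-0.4399,0.4214,2.4041)
cmd 2: set κ=0.8377 → (κ,φ,ℓ)=(0.8377,136.23°,2.5057) → tip=(-1.2965,1.2420,1.0310)
cmd 3: set ℓ=1.7850 → (κ,φ,ℓ)=(0.8377,136.23°,1.7850) → tip=(-0.7970,0.7635,1.1903)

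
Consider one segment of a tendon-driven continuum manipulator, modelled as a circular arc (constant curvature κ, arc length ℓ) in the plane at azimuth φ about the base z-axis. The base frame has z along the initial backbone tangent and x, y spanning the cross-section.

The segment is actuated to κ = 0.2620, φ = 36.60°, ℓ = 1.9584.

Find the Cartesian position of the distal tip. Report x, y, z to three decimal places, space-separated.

0.395 0.293 1.874

θ = κ·ℓ = 0.2620 × 1.9584 = 0.51310 rad
ρ = (1 − cos θ)/κ = (1 − 0.87123)/0.2620 = 0.49150
z = sin θ / κ = 0.49088/0.2620 = 1.87359
x = ρ cos φ = 0.49150 × cos(36.60°) = 0.39459
y = ρ sin φ = 0.49150 × sin(36.60°) = 0.29305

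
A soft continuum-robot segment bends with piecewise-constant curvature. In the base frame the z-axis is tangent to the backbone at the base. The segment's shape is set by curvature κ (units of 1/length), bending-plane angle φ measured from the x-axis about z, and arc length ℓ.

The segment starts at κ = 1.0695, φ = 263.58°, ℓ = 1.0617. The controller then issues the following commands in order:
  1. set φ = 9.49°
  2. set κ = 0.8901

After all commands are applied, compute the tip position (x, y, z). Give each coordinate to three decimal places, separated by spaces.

initial: κ=1.0695, φ=263.58°, ℓ=1.0617
cmd 1: set φ=9.49° → (κ,φ,ℓ)=(1.0695,9.49°,1.0617) → tip=(0.5333,0.0892,0.8478)
cmd 2: set κ=0.8901 → (κ,φ,ℓ)=(0.8901,9.49°,1.0617) → tip=(0.4591,0.0767,0.9106)

0.459 0.077 0.911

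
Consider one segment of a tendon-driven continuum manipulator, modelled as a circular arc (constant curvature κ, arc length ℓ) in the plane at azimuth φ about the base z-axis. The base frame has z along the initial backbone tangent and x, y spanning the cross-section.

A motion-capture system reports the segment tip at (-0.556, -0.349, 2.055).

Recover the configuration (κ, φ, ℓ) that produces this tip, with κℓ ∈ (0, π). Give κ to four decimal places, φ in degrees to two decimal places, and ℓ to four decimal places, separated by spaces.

0.2821 212.12 2.1921

ρ = √(x²+y²) = √(-0.556² + -0.349²) = 0.65646
φ = atan2(y, x) mod 360° = atan2(-0.349, -0.556) = 212.1164°
|p|² = ρ² + z² = 0.65646² + 2.055² = 4.65396
κ = 2ρ / |p|² = 2×0.65646 / 4.65396 = 0.28211
θ = 2·atan2(ρ, z) = 2·atan2(0.65646, 2.055) = 0.61840 rad
ℓ = θ/κ = 0.61840/0.28211 = 2.19207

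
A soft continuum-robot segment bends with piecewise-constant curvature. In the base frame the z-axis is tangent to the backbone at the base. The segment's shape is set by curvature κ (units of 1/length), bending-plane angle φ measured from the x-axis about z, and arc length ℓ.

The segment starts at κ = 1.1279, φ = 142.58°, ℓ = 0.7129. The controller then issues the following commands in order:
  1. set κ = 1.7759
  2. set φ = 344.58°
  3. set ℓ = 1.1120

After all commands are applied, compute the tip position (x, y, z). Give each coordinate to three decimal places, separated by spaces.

initial: κ=1.1279, φ=142.58°, ℓ=0.7129
cmd 1: set κ=1.7759 → (κ,φ,ℓ)=(1.7759,142.58°,0.7129) → tip=(-0.3130,0.2395,0.5371)
cmd 2: set φ=344.58° → (κ,φ,ℓ)=(1.7759,344.58°,0.7129) → tip=(0.3799,-0.1048,0.5371)
cmd 3: set ℓ=1.1120 → (κ,φ,ℓ)=(1.7759,344.58°,1.1120) → tip=(0.7562,-0.2086,0.5178)

0.756 -0.209 0.518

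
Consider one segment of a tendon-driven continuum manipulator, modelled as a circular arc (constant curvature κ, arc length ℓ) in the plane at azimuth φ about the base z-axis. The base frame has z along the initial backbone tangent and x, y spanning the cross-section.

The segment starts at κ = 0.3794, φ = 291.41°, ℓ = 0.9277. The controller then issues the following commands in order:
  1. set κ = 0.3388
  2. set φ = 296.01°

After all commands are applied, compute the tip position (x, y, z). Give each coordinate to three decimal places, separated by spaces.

initial: κ=0.3794, φ=291.41°, ℓ=0.9277
cmd 1: set κ=0.3388 → (κ,φ,ℓ)=(0.3388,291.41°,0.9277) → tip=(0.0528,-0.1346,0.9125)
cmd 2: set φ=296.01° → (κ,φ,ℓ)=(0.3388,296.01°,0.9277) → tip=(0.0634,-0.1299,0.9125)

0.063 -0.130 0.913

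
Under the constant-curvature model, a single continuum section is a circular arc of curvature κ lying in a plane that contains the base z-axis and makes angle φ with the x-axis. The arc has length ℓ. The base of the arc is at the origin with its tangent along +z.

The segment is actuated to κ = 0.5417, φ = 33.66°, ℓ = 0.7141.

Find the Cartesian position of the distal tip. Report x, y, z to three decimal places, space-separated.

θ = κ·ℓ = 0.5417 × 0.7141 = 0.38683 rad
ρ = (1 − cos θ)/κ = (1 − 0.92611)/0.5417 = 0.13640
z = sin θ / κ = 0.37725/0.5417 = 0.69642
x = ρ cos φ = 0.13640 × cos(33.66°) = 0.11353
y = ρ sin φ = 0.13640 × sin(33.66°) = 0.07560

0.114 0.076 0.696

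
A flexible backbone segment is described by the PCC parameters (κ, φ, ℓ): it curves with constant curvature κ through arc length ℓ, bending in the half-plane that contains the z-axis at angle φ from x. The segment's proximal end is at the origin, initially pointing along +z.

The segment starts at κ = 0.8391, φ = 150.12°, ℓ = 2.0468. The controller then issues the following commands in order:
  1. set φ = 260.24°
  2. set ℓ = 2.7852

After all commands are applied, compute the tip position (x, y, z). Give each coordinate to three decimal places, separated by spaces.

-0.342 -1.989 0.859

initial: κ=0.8391, φ=150.12°, ℓ=2.0468
cmd 1: set φ=260.24° → (κ,φ,ℓ)=(0.8391,260.24°,2.0468) → tip=(-0.2316,-1.3462,1.1790)
cmd 2: set ℓ=2.7852 → (κ,φ,ℓ)=(0.8391,260.24°,2.7852) → tip=(-0.3421,-1.9890,0.8587)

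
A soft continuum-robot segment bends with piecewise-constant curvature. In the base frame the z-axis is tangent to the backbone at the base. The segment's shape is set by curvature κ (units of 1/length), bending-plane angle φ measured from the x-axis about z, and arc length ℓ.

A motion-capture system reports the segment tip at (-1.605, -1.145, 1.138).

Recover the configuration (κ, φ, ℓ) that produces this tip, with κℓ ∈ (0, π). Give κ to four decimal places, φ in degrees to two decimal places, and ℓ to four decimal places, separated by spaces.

ρ = √(x²+y²) = √(-1.605² + -1.145²) = 1.97156
φ = atan2(y, x) mod 360° = atan2(-1.145, -1.605) = 215.5039°
|p|² = ρ² + z² = 1.97156² + 1.138² = 5.18209
κ = 2ρ / |p|² = 2×1.97156 / 5.18209 = 0.76091
θ = 2·atan2(ρ, z) = 2·atan2(1.97156, 1.138) = 2.09461 rad
ℓ = θ/κ = 2.09461/0.76091 = 2.75276

0.7609 215.50 2.7528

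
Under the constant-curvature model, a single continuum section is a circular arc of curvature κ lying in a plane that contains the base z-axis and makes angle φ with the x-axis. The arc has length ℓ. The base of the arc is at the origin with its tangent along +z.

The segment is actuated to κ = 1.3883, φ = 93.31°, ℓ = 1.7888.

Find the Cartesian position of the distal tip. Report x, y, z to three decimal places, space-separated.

-0.074 1.288 0.441

θ = κ·ℓ = 1.3883 × 1.7888 = 2.48339 rad
ρ = (1 − cos θ)/κ = (1 − -0.79109)/1.3883 = 1.29013
z = sin θ / κ = 0.61170/1.3883 = 0.44061
x = ρ cos φ = 1.29013 × cos(93.31°) = -0.07449
y = ρ sin φ = 1.29013 × sin(93.31°) = 1.28798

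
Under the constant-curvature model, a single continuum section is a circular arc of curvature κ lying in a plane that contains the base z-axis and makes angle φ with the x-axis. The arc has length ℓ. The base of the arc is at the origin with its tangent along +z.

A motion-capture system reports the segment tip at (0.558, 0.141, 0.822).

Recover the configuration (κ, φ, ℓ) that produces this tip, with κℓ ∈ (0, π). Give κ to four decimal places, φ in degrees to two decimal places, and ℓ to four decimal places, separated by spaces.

ρ = √(x²+y²) = √(0.558² + 0.141²) = 0.57554
φ = atan2(y, x) mod 360° = atan2(0.141, 0.558) = 14.1811°
|p|² = ρ² + z² = 0.57554² + 0.822² = 1.00693
κ = 2ρ / |p|² = 2×0.57554 / 1.00693 = 1.14316
θ = 2·atan2(ρ, z) = 2·atan2(0.57554, 0.822) = 1.22168 rad
ℓ = θ/κ = 1.22168/1.14316 = 1.06869

1.1432 14.18 1.0687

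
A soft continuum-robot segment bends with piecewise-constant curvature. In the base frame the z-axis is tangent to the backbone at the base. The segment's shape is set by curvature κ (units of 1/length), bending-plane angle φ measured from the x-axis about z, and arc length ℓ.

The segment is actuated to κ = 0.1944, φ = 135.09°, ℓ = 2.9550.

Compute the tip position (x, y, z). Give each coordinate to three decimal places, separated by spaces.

-0.585 0.583 2.795

θ = κ·ℓ = 0.1944 × 2.9550 = 0.57445 rad
ρ = (1 − cos θ)/κ = (1 − 0.83949)/0.1944 = 0.82567
z = sin θ / κ = 0.54337/0.1944 = 2.79514
x = ρ cos φ = 0.82567 × cos(135.09°) = -0.58475
y = ρ sin φ = 0.82567 × sin(135.09°) = 0.58292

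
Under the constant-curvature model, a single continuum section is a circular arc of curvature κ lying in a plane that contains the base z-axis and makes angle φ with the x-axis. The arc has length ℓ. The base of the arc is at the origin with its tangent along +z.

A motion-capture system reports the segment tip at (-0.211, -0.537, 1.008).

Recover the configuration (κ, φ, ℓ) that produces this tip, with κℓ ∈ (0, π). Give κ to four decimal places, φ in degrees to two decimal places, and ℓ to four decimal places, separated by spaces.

ρ = √(x²+y²) = √(-0.211² + -0.537²) = 0.57697
φ = atan2(y, x) mod 360° = atan2(-0.537, -0.211) = 248.5490°
|p|² = ρ² + z² = 0.57697² + 1.008² = 1.34895
κ = 2ρ / |p|² = 2×0.57697 / 1.34895 = 0.85543
θ = 2·atan2(ρ, z) = 2·atan2(0.57697, 1.008) = 1.03974 rad
ℓ = θ/κ = 1.03974/0.85543 = 1.21546

0.8554 248.55 1.2155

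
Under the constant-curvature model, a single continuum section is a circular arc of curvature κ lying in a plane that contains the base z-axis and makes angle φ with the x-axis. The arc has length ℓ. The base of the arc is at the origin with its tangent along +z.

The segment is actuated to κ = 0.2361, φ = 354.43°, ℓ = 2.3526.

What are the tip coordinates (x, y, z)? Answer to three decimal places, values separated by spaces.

0.634 -0.062 2.233

θ = κ·ℓ = 0.2361 × 2.3526 = 0.55545 rad
ρ = (1 − cos θ)/κ = (1 − 0.84966)/0.2361 = 0.63675
z = sin θ / κ = 0.52732/0.2361 = 2.23348
x = ρ cos φ = 0.63675 × cos(354.43°) = 0.63374
y = ρ sin φ = 0.63675 × sin(354.43°) = -0.06180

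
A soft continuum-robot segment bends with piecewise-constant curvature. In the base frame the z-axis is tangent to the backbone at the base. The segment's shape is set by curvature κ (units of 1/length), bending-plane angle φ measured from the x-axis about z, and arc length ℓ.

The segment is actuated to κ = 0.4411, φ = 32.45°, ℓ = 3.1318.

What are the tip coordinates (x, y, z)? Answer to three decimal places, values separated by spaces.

θ = κ·ℓ = 0.4411 × 3.1318 = 1.38144 rad
ρ = (1 − cos θ)/κ = (1 − 0.18823)/0.4411 = 1.84033
z = sin θ / κ = 0.98213/0.4411 = 2.22654
x = ρ cos φ = 1.84033 × cos(32.45°) = 1.55298
y = ρ sin φ = 1.84033 × sin(32.45°) = 0.98745

1.553 0.987 2.227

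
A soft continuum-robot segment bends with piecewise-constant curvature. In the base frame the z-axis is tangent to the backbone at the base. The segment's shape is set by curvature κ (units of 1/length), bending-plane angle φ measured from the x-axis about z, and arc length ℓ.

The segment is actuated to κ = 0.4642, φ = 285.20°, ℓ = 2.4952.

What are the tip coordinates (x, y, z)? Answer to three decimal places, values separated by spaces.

θ = κ·ℓ = 0.4642 × 2.4952 = 1.15827 rad
ρ = (1 − cos θ)/κ = (1 − 0.40092)/0.4642 = 1.29056
z = sin θ / κ = 0.91611/0.4642 = 1.97353
x = ρ cos φ = 1.29056 × cos(285.20°) = 0.33837
y = ρ sin φ = 1.29056 × sin(285.20°) = -1.24541

0.338 -1.245 1.974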